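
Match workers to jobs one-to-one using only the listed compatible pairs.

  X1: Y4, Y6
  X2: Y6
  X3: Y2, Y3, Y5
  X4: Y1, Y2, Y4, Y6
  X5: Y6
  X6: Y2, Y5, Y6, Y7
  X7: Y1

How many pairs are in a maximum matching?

6

Unit-capacity flow: source→left, listed edges, right→sink; max matching = max flow.
Augmenting path X1→Y4 (+1); matched 1.
Augmenting path X2→Y6 (+1); matched 2.
Augmenting path X3→Y2 (+1); matched 3.
Augmenting path X4→Y1 (+1); matched 4.
Augmenting path X6→Y5 (+1); matched 5.
Augmenting path X7→Y1→X4→Y2→X3→Y3 (+1); matched 6.
No augmenting path remains; maximum matching = 6.
König certificate: {X1, X3, X4, X6, X7, Y6} is a vertex cover of size 6 (every listed pair touches it), so no matching can be larger.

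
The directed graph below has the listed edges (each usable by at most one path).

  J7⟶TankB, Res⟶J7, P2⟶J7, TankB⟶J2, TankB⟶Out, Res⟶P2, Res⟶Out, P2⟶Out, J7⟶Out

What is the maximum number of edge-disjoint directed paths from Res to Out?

3

Assign every edge capacity 1; by Menger, the answer equals the max flow.
Path Res→Out (+1); total 1.
Path Res→P2→Out (+1); total 2.
Path Res→J7→Out (+1); total 3.
No residual Res→Out path; max flow = 3.
Certifying cut of size 3: {Res→J7, Res→Out, Res→P2}.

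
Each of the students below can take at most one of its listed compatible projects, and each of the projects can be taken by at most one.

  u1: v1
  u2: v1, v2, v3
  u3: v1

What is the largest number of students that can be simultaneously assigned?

Unit-capacity flow: source→left, listed edges, right→sink; max matching = max flow.
Augmenting path u1→v1 (+1); matched 1.
Augmenting path u2→v2 (+1); matched 2.
No augmenting path remains; maximum matching = 2.
König certificate: {u2, v1} is a vertex cover of size 2 (every listed pair touches it), so no matching can be larger.

2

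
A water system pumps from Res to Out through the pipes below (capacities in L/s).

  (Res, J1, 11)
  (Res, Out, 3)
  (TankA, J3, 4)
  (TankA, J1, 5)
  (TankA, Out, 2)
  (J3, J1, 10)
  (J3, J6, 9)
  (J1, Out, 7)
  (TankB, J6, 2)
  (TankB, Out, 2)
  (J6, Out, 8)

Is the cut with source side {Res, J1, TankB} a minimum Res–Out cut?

No — its capacity is 14, but the minimum cut has capacity 10.

Given cut capacity: 3 + 7 + 2 + 2 = 14.
Augment Res→Out: bottleneck 3, flow now 3.
Augment Res→J1→Out: bottleneck 7, flow now 10.
No augmenting path remains; maximum flow = 10.
In the residual graph, reachable from Res: {Res, J1}.
Min-cut edges: Res→Out (3), J1→Out (7); capacity 3 + 7 = 10.
Cut capacity 14 exceeds the max flow 10, so it is not minimum.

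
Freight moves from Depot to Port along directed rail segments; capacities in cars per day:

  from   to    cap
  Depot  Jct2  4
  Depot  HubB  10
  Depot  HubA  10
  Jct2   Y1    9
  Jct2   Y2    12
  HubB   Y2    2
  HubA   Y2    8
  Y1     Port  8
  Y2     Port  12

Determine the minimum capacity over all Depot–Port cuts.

Augment Depot→Jct2→Y1→Port: bottleneck 4, flow now 4.
Augment Depot→HubB→Y2→Port: bottleneck 2, flow now 6.
Augment Depot→HubA→Y2→Port: bottleneck 8, flow now 14.
No augmenting path remains; maximum flow = 14.
By max-flow min-cut, the minimum cut capacity equals the max flow.
In the residual graph, reachable from Depot: {Depot, HubB, HubA}.
Min-cut edges: Depot→Jct2 (4), HubB→Y2 (2), HubA→Y2 (8); capacity 4 + 2 + 8 = 14.

14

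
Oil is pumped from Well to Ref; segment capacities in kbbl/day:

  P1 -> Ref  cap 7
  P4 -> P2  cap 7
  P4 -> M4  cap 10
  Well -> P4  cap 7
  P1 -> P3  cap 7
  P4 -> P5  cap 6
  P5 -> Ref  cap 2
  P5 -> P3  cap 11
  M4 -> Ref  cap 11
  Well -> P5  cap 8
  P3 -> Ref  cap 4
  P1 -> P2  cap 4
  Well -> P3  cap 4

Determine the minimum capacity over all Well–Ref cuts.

13

Augment Well→P5→Ref: bottleneck 2, flow now 2.
Augment Well→P3→Ref: bottleneck 4, flow now 6.
Augment Well→P4→M4→Ref: bottleneck 7, flow now 13.
No augmenting path remains; maximum flow = 13.
By max-flow min-cut, the minimum cut capacity equals the max flow.
In the residual graph, reachable from Well: {Well, P5, P3}.
Min-cut edges: Well→P4 (7), P5→Ref (2), P3→Ref (4); capacity 7 + 2 + 4 = 13.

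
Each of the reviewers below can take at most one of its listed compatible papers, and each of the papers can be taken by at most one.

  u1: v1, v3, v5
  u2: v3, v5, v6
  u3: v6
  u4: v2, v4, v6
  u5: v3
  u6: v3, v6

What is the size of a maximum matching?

Unit-capacity flow: source→left, listed edges, right→sink; max matching = max flow.
Augmenting path u1→v1 (+1); matched 1.
Augmenting path u2→v3 (+1); matched 2.
Augmenting path u3→v6 (+1); matched 3.
Augmenting path u4→v2 (+1); matched 4.
Augmenting path u5→v3→u2→v5 (+1); matched 5.
No augmenting path remains; maximum matching = 5.
König certificate: {u1, u2, u4, v3, v6} is a vertex cover of size 5 (every listed pair touches it), so no matching can be larger.

5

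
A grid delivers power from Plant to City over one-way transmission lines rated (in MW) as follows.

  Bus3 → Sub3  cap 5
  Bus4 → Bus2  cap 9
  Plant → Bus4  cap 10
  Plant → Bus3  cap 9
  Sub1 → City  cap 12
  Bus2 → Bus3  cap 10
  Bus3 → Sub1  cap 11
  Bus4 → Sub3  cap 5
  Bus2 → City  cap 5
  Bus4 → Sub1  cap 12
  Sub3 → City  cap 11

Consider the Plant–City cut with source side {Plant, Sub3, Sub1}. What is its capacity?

Edges leaving {Plant, Sub3, Sub1}: Plant→Bus3 (9), Plant→Bus4 (10), Sub3→City (11), Sub1→City (12).
Cut capacity = 9 + 10 + 11 + 12 = 42.

42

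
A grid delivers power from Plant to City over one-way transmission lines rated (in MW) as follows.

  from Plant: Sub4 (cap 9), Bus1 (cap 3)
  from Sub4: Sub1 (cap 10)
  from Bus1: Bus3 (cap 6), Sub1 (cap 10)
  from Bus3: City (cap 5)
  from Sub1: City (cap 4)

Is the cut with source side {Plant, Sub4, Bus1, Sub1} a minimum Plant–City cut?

No — its capacity is 10, but the minimum cut has capacity 7.

Given cut capacity: 6 + 4 = 10.
Augment Plant→Sub4→Sub1→City: bottleneck 4, flow now 4.
Augment Plant→Bus1→Bus3→City: bottleneck 3, flow now 7.
No augmenting path remains; maximum flow = 7.
In the residual graph, reachable from Plant: {Plant, Sub4, Sub1}.
Min-cut edges: Plant→Bus1 (3), Sub1→City (4); capacity 3 + 4 = 7.
Cut capacity 10 exceeds the max flow 7, so it is not minimum.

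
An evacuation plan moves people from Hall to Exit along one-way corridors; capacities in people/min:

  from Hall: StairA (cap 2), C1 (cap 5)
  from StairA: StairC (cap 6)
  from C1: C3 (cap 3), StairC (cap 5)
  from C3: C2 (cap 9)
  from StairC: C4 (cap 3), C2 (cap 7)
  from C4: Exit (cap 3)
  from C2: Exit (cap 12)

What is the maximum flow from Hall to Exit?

7

Augment Hall→StairA→StairC→C4→Exit: bottleneck 2, flow now 2.
Augment Hall→C1→C3→C2→Exit: bottleneck 3, flow now 5.
Augment Hall→C1→StairC→C4→Exit: bottleneck 1, flow now 6.
Augment Hall→C1→StairC→C2→Exit: bottleneck 1, flow now 7.
No augmenting path remains; maximum flow = 7.
In the residual graph, reachable from Hall: {Hall}.
Min-cut edges: Hall→StairA (2), Hall→C1 (5); capacity 2 + 5 = 7.
This cut is saturated, so no flow can exceed 7.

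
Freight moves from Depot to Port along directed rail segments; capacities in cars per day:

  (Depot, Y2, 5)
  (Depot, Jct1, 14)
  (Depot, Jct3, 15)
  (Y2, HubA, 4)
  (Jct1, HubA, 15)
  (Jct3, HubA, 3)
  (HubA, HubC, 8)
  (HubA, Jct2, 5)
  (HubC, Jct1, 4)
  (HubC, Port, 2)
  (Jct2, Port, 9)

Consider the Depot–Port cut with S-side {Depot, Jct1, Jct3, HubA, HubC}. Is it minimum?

Given cut capacity: 5 + 5 + 2 = 12.
Augment Depot→Y2→HubA→HubC→Port: bottleneck 2, flow now 2.
Augment Depot→Y2→HubA→Jct2→Port: bottleneck 2, flow now 4.
Augment Depot→Jct1→HubA→Jct2→Port: bottleneck 3, flow now 7.
No augmenting path remains; maximum flow = 7.
In the residual graph, reachable from Depot: {Depot, Y2, Jct1, Jct3, HubA, HubC}.
Min-cut edges: HubA→Jct2 (5), HubC→Port (2); capacity 5 + 2 = 7.
Cut capacity 12 exceeds the max flow 7, so it is not minimum.

No — its capacity is 12, but the minimum cut has capacity 7.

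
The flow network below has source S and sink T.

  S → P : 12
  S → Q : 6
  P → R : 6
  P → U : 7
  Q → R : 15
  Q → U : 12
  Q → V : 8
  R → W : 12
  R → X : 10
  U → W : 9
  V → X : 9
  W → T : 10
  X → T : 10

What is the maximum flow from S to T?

Augment S→P→R→W→T: bottleneck 6, flow now 6.
Augment S→P→U→W→T: bottleneck 4, flow now 10.
Augment S→Q→R→X→T: bottleneck 6, flow now 16.
Augment S→P→U→W→R→X→T: bottleneck 2, flow now 18. (uses reverse residual edge)
No augmenting path remains; maximum flow = 18.
In the residual graph, reachable from S: {S}.
Min-cut edges: S→P (12), S→Q (6); capacity 12 + 6 = 18.
This cut is saturated, so no flow can exceed 18.

18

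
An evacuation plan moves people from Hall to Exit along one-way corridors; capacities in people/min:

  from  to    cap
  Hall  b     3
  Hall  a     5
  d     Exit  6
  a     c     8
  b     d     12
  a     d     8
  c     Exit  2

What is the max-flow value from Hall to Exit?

8

Augment Hall→a→c→Exit: bottleneck 2, flow now 2.
Augment Hall→a→d→Exit: bottleneck 3, flow now 5.
Augment Hall→b→d→Exit: bottleneck 3, flow now 8.
No augmenting path remains; maximum flow = 8.
In the residual graph, reachable from Hall: {Hall}.
Min-cut edges: Hall→a (5), Hall→b (3); capacity 5 + 3 = 8.
This cut is saturated, so no flow can exceed 8.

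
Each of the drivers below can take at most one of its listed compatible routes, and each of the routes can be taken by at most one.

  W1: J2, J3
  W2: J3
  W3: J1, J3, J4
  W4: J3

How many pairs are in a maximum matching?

Unit-capacity flow: source→left, listed edges, right→sink; max matching = max flow.
Augmenting path W1→J2 (+1); matched 1.
Augmenting path W2→J3 (+1); matched 2.
Augmenting path W3→J1 (+1); matched 3.
No augmenting path remains; maximum matching = 3.
König certificate: {W1, W3, J3} is a vertex cover of size 3 (every listed pair touches it), so no matching can be larger.

3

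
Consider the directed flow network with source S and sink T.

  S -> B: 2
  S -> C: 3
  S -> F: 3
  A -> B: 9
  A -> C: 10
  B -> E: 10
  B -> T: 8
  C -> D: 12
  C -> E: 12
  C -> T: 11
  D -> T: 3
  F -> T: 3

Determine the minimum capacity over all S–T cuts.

8

Augment S→B→T: bottleneck 2, flow now 2.
Augment S→C→T: bottleneck 3, flow now 5.
Augment S→F→T: bottleneck 3, flow now 8.
No augmenting path remains; maximum flow = 8.
By max-flow min-cut, the minimum cut capacity equals the max flow.
In the residual graph, reachable from S: {S}.
Min-cut edges: S→B (2), S→C (3), S→F (3); capacity 2 + 3 + 3 = 8.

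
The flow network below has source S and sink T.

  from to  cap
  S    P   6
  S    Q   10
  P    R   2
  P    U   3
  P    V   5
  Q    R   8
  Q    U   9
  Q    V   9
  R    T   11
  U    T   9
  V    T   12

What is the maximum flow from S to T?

16

Augment S→P→R→T: bottleneck 2, flow now 2.
Augment S→P→U→T: bottleneck 3, flow now 5.
Augment S→P→V→T: bottleneck 1, flow now 6.
Augment S→Q→R→T: bottleneck 8, flow now 14.
Augment S→Q→U→T: bottleneck 2, flow now 16.
No augmenting path remains; maximum flow = 16.
In the residual graph, reachable from S: {S}.
Min-cut edges: S→P (6), S→Q (10); capacity 6 + 10 = 16.
This cut is saturated, so no flow can exceed 16.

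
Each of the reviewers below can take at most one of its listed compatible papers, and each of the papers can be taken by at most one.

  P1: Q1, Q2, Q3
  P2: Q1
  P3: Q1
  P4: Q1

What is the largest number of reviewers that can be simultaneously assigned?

2

Unit-capacity flow: source→left, listed edges, right→sink; max matching = max flow.
Augmenting path P1→Q1 (+1); matched 1.
Augmenting path P2→Q1→P1→Q2 (+1); matched 2.
No augmenting path remains; maximum matching = 2.
König certificate: {P1, Q1} is a vertex cover of size 2 (every listed pair touches it), so no matching can be larger.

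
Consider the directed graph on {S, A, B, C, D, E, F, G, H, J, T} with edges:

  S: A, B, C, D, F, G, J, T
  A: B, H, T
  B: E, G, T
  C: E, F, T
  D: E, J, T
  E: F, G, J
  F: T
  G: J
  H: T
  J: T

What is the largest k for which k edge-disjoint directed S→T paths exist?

Assign every edge capacity 1; by Menger, the answer equals the max flow.
Path S→T (+1); total 1.
Path S→A→T (+1); total 2.
Path S→B→T (+1); total 3.
Path S→C→T (+1); total 4.
Path S→D→T (+1); total 5.
Path S→F→T (+1); total 6.
Path S→J→T (+1); total 7.
No residual S→T path; max flow = 7.
Certifying cut of size 7: {J→T, S→A, S→B, S→C, S→D, S→F, S→T}.

7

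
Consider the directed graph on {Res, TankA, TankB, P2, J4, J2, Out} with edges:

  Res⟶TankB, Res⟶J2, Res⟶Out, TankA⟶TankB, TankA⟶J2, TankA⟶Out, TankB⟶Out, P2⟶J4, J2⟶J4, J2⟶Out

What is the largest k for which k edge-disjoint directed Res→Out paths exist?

3

Assign every edge capacity 1; by Menger, the answer equals the max flow.
Path Res→Out (+1); total 1.
Path Res→TankB→Out (+1); total 2.
Path Res→J2→Out (+1); total 3.
No residual Res→Out path; max flow = 3.
Certifying cut of size 3: {Res→J2, Res→Out, Res→TankB}.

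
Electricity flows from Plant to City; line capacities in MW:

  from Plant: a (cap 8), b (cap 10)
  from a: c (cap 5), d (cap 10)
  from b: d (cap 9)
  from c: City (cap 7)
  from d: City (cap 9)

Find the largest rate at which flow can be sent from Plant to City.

14

Augment Plant→a→c→City: bottleneck 5, flow now 5.
Augment Plant→a→d→City: bottleneck 3, flow now 8.
Augment Plant→b→d→City: bottleneck 6, flow now 14.
No augmenting path remains; maximum flow = 14.
In the residual graph, reachable from Plant: {Plant, a, b, d}.
Min-cut edges: a→c (5), d→City (9); capacity 5 + 9 = 14.
This cut is saturated, so no flow can exceed 14.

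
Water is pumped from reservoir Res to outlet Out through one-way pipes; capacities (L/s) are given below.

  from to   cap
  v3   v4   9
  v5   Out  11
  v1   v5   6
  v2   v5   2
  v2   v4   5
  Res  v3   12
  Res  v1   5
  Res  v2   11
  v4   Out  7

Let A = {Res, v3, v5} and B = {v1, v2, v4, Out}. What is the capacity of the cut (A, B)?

Edges leaving {Res, v3, v5}: Res→v1 (5), Res→v2 (11), v3→v4 (9), v5→Out (11).
Cut capacity = 5 + 11 + 9 + 11 = 36.

36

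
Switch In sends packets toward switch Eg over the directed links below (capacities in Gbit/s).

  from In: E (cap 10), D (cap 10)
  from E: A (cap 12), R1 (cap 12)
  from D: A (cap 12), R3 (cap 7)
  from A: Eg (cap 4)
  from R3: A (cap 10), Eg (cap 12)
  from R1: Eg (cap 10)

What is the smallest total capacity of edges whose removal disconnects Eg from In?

20

Augment In→E→A→Eg: bottleneck 4, flow now 4.
Augment In→E→R1→Eg: bottleneck 6, flow now 10.
Augment In→D→R3→Eg: bottleneck 7, flow now 17.
Augment In→D→A→E→R1→Eg: bottleneck 3, flow now 20. (uses reverse residual edge)
No augmenting path remains; maximum flow = 20.
By max-flow min-cut, the minimum cut capacity equals the max flow.
In the residual graph, reachable from In: {In}.
Min-cut edges: In→E (10), In→D (10); capacity 10 + 10 = 20.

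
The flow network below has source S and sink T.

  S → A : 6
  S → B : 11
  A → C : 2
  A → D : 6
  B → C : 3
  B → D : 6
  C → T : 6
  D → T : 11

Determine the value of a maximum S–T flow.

Augment S→A→C→T: bottleneck 2, flow now 2.
Augment S→A→D→T: bottleneck 4, flow now 6.
Augment S→B→C→T: bottleneck 3, flow now 9.
Augment S→B→D→T: bottleneck 6, flow now 15.
No augmenting path remains; maximum flow = 15.
In the residual graph, reachable from S: {S, B}.
Min-cut edges: S→A (6), B→C (3), B→D (6); capacity 6 + 3 + 6 = 15.
This cut is saturated, so no flow can exceed 15.

15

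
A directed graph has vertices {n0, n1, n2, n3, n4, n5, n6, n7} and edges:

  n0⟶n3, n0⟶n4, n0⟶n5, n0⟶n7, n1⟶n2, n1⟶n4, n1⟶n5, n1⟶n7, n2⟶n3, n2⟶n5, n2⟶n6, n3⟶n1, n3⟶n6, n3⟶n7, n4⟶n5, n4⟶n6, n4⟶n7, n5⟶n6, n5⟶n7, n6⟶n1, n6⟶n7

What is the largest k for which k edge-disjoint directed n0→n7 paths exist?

4

Assign every edge capacity 1; by Menger, the answer equals the max flow.
Path n0→n7 (+1); total 1.
Path n0→n3→n7 (+1); total 2.
Path n0→n4→n7 (+1); total 3.
Path n0→n5→n7 (+1); total 4.
No residual n0→n7 path; max flow = 4.
Certifying cut of size 4: {n0→n3, n0→n4, n0→n5, n0→n7}.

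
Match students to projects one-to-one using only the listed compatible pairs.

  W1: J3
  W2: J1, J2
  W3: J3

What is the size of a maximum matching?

2

Unit-capacity flow: source→left, listed edges, right→sink; max matching = max flow.
Augmenting path W1→J3 (+1); matched 1.
Augmenting path W2→J1 (+1); matched 2.
No augmenting path remains; maximum matching = 2.
König certificate: {W2, J3} is a vertex cover of size 2 (every listed pair touches it), so no matching can be larger.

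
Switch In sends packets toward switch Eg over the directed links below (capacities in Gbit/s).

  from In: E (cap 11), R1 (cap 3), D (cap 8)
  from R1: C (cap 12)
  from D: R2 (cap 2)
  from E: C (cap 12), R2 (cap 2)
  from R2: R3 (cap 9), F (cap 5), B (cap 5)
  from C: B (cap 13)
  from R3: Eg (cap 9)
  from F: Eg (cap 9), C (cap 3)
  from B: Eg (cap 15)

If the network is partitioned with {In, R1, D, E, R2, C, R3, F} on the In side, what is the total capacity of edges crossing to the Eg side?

Edges leaving {In, R1, D, E, R2, C, R3, F}: R2→B (5), C→B (13), R3→Eg (9), F→Eg (9).
Cut capacity = 5 + 13 + 9 + 9 = 36.

36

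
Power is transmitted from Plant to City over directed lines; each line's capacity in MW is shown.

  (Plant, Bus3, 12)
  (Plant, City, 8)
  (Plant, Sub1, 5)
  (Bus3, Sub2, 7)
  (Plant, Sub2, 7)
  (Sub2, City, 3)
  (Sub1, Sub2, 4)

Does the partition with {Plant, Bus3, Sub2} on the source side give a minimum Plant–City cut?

Given cut capacity: 5 + 8 + 3 = 16.
Augment Plant→City: bottleneck 8, flow now 8.
Augment Plant→Sub2→City: bottleneck 3, flow now 11.
No augmenting path remains; maximum flow = 11.
In the residual graph, reachable from Plant: {Plant, Sub1, Bus3, Sub2}.
Min-cut edges: Plant→City (8), Sub2→City (3); capacity 8 + 3 = 11.
Cut capacity 16 exceeds the max flow 11, so it is not minimum.

No — its capacity is 16, but the minimum cut has capacity 11.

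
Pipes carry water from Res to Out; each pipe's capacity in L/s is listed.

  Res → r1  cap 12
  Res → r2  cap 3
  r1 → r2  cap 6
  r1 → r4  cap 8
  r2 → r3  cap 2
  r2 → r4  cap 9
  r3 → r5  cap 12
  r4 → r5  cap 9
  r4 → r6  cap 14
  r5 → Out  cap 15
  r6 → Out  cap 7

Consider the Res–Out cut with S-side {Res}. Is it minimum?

Given cut capacity: 12 + 3 = 15.
Augment Res→r1→r4→r5→Out: bottleneck 8, flow now 8.
Augment Res→r2→r3→r5→Out: bottleneck 2, flow now 10.
Augment Res→r2→r4→r5→Out: bottleneck 1, flow now 11.
Augment Res→r1→r2→r4→r6→Out: bottleneck 4, flow now 15.
No augmenting path remains; maximum flow = 15.
Cut capacity 15 equals the max flow, so it is a minimum cut.

Yes — it is a minimum cut (capacity 15).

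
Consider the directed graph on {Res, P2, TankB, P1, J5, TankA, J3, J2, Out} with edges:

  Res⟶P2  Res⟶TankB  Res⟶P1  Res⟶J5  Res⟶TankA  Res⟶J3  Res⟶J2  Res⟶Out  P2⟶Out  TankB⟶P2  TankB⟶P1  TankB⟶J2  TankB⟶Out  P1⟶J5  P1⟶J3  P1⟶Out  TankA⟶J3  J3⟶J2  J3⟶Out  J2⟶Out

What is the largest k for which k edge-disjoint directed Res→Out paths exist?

6

Assign every edge capacity 1; by Menger, the answer equals the max flow.
Path Res→Out (+1); total 1.
Path Res→P2→Out (+1); total 2.
Path Res→TankB→Out (+1); total 3.
Path Res→P1→Out (+1); total 4.
Path Res→J3→Out (+1); total 5.
Path Res→J2→Out (+1); total 6.
No residual Res→Out path; max flow = 6.
Certifying cut of size 6: {J2→Out, J3→Out, Res→Out, Res→P1, Res→P2, Res→TankB}.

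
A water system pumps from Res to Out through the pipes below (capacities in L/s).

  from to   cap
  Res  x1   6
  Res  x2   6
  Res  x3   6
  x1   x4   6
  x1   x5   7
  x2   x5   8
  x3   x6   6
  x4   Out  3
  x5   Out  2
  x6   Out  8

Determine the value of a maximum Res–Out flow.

11

Augment Res→x1→x4→Out: bottleneck 3, flow now 3.
Augment Res→x1→x5→Out: bottleneck 2, flow now 5.
Augment Res→x3→x6→Out: bottleneck 6, flow now 11.
No augmenting path remains; maximum flow = 11.
In the residual graph, reachable from Res: {Res, x1, x2, x4, x5}.
Min-cut edges: Res→x3 (6), x4→Out (3), x5→Out (2); capacity 6 + 3 + 2 = 11.
This cut is saturated, so no flow can exceed 11.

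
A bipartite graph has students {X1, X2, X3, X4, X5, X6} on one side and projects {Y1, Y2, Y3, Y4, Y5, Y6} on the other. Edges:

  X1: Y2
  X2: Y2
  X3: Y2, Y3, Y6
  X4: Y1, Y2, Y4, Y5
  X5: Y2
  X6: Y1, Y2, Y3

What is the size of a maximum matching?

4

Unit-capacity flow: source→left, listed edges, right→sink; max matching = max flow.
Augmenting path X1→Y2 (+1); matched 1.
Augmenting path X3→Y3 (+1); matched 2.
Augmenting path X4→Y1 (+1); matched 3.
Augmenting path X6→Y1→X4→Y4 (+1); matched 4.
No augmenting path remains; maximum matching = 4.
König certificate: {X3, X4, X6, Y2} is a vertex cover of size 4 (every listed pair touches it), so no matching can be larger.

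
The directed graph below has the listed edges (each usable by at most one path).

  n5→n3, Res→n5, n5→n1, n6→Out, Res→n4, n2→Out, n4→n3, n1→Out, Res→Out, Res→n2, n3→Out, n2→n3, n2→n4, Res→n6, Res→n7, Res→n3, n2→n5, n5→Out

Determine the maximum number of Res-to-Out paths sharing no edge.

5

Assign every edge capacity 1; by Menger, the answer equals the max flow.
Path Res→Out (+1); total 1.
Path Res→n2→Out (+1); total 2.
Path Res→n3→Out (+1); total 3.
Path Res→n5→Out (+1); total 4.
Path Res→n6→Out (+1); total 5.
No residual Res→Out path; max flow = 5.
Certifying cut of size 5: {Res→Out, Res→n2, Res→n5, Res→n6, n3→Out}.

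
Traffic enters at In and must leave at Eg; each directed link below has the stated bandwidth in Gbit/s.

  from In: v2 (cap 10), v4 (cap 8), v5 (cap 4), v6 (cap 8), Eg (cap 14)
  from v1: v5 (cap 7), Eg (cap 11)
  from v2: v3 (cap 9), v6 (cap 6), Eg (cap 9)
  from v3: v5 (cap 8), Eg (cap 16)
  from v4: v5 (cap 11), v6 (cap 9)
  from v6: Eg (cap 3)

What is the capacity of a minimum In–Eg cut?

27

Augment In→Eg: bottleneck 14, flow now 14.
Augment In→v2→Eg: bottleneck 9, flow now 23.
Augment In→v6→Eg: bottleneck 3, flow now 26.
Augment In→v2→v3→Eg: bottleneck 1, flow now 27.
No augmenting path remains; maximum flow = 27.
By max-flow min-cut, the minimum cut capacity equals the max flow.
In the residual graph, reachable from In: {In, v4, v5, v6}.
Min-cut edges: In→v2 (10), In→Eg (14), v6→Eg (3); capacity 10 + 14 + 3 = 27.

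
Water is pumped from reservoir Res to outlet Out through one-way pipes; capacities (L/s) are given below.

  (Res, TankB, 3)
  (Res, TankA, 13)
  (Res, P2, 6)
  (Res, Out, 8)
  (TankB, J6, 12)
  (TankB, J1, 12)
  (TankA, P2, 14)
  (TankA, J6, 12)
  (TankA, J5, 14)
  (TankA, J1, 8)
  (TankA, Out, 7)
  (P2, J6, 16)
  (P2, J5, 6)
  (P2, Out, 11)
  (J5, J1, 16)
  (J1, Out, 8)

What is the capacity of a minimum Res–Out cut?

30

Augment Res→Out: bottleneck 8, flow now 8.
Augment Res→TankA→Out: bottleneck 7, flow now 15.
Augment Res→P2→Out: bottleneck 6, flow now 21.
Augment Res→TankB→J1→Out: bottleneck 3, flow now 24.
Augment Res→TankA→P2→Out: bottleneck 5, flow now 29.
Augment Res→TankA→J1→Out: bottleneck 1, flow now 30.
No augmenting path remains; maximum flow = 30.
By max-flow min-cut, the minimum cut capacity equals the max flow.
In the residual graph, reachable from Res: {Res}.
Min-cut edges: Res→TankB (3), Res→TankA (13), Res→P2 (6), Res→Out (8); capacity 3 + 13 + 6 + 8 = 30.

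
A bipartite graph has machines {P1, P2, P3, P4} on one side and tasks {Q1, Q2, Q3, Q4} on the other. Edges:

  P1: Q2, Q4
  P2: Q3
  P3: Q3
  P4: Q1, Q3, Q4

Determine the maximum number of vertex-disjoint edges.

Unit-capacity flow: source→left, listed edges, right→sink; max matching = max flow.
Augmenting path P1→Q2 (+1); matched 1.
Augmenting path P2→Q3 (+1); matched 2.
Augmenting path P4→Q1 (+1); matched 3.
No augmenting path remains; maximum matching = 3.
König certificate: {P1, P4, Q3} is a vertex cover of size 3 (every listed pair touches it), so no matching can be larger.

3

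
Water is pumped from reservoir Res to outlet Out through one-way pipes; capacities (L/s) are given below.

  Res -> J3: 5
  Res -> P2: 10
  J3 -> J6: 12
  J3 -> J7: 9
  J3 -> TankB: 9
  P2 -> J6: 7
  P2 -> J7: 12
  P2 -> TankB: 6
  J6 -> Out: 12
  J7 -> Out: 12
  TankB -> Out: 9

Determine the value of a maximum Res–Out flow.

15

Augment Res→J3→J6→Out: bottleneck 5, flow now 5.
Augment Res→P2→J6→Out: bottleneck 7, flow now 12.
Augment Res→P2→J7→Out: bottleneck 3, flow now 15.
No augmenting path remains; maximum flow = 15.
In the residual graph, reachable from Res: {Res}.
Min-cut edges: Res→J3 (5), Res→P2 (10); capacity 5 + 10 = 15.
This cut is saturated, so no flow can exceed 15.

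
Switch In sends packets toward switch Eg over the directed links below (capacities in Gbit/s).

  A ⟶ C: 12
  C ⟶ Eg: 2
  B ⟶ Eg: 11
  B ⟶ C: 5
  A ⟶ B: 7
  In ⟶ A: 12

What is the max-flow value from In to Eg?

9

Augment In→A→B→Eg: bottleneck 7, flow now 7.
Augment In→A→C→Eg: bottleneck 2, flow now 9.
No augmenting path remains; maximum flow = 9.
In the residual graph, reachable from In: {In, A, C}.
Min-cut edges: A→B (7), C→Eg (2); capacity 7 + 2 = 9.
This cut is saturated, so no flow can exceed 9.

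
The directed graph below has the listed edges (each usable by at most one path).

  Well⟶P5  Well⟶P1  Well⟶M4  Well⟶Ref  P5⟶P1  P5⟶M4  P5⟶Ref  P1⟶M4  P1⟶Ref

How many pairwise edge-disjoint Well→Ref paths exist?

Assign every edge capacity 1; by Menger, the answer equals the max flow.
Path Well→Ref (+1); total 1.
Path Well→P5→Ref (+1); total 2.
Path Well→P1→Ref (+1); total 3.
No residual Well→Ref path; max flow = 3.
Certifying cut of size 3: {Well→P1, Well→P5, Well→Ref}.

3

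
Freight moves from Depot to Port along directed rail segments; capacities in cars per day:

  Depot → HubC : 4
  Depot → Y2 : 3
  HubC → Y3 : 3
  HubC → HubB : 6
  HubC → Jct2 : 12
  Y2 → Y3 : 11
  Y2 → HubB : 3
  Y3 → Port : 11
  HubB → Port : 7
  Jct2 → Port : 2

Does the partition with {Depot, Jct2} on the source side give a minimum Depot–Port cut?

Given cut capacity: 4 + 3 + 2 = 9.
Augment Depot→HubC→Y3→Port: bottleneck 3, flow now 3.
Augment Depot→HubC→HubB→Port: bottleneck 1, flow now 4.
Augment Depot→Y2→Y3→Port: bottleneck 3, flow now 7.
No augmenting path remains; maximum flow = 7.
In the residual graph, reachable from Depot: {Depot}.
Min-cut edges: Depot→HubC (4), Depot→Y2 (3); capacity 4 + 3 = 7.
Cut capacity 9 exceeds the max flow 7, so it is not minimum.

No — its capacity is 9, but the minimum cut has capacity 7.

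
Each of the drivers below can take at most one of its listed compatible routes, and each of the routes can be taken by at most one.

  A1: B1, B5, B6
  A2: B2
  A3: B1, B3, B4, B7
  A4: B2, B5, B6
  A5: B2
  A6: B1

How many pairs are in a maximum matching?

Unit-capacity flow: source→left, listed edges, right→sink; max matching = max flow.
Augmenting path A1→B1 (+1); matched 1.
Augmenting path A2→B2 (+1); matched 2.
Augmenting path A3→B3 (+1); matched 3.
Augmenting path A4→B5 (+1); matched 4.
Augmenting path A6→B1→A1→B6 (+1); matched 5.
No augmenting path remains; maximum matching = 5.
König certificate: {A1, A3, A4, A6, B2} is a vertex cover of size 5 (every listed pair touches it), so no matching can be larger.

5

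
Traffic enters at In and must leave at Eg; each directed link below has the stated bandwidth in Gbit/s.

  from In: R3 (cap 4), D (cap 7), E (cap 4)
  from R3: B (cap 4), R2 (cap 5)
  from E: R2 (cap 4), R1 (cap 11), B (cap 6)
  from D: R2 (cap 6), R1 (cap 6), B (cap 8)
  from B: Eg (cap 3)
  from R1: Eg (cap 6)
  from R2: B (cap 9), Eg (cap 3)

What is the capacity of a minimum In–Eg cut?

Augment In→R3→B→Eg: bottleneck 3, flow now 3.
Augment In→R3→R2→Eg: bottleneck 1, flow now 4.
Augment In→E→R1→Eg: bottleneck 4, flow now 8.
Augment In→D→R1→Eg: bottleneck 2, flow now 10.
Augment In→D→R2→Eg: bottleneck 2, flow now 12.
No augmenting path remains; maximum flow = 12.
By max-flow min-cut, the minimum cut capacity equals the max flow.
In the residual graph, reachable from In: {In, R3, E, D, B, R1, R2}.
Min-cut edges: B→Eg (3), R1→Eg (6), R2→Eg (3); capacity 3 + 6 + 3 = 12.

12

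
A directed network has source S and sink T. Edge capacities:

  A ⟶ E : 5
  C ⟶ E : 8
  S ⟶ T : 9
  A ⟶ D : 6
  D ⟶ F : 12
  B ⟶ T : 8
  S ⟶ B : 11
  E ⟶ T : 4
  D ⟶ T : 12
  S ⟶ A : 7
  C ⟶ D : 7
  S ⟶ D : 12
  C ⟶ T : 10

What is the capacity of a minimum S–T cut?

Augment S→T: bottleneck 9, flow now 9.
Augment S→B→T: bottleneck 8, flow now 17.
Augment S→D→T: bottleneck 12, flow now 29.
Augment S→A→E→T: bottleneck 4, flow now 33.
No augmenting path remains; maximum flow = 33.
By max-flow min-cut, the minimum cut capacity equals the max flow.
In the residual graph, reachable from S: {S, A, B, D, E, F}.
Min-cut edges: S→T (9), B→T (8), D→T (12), E→T (4); capacity 9 + 8 + 12 + 4 = 33.

33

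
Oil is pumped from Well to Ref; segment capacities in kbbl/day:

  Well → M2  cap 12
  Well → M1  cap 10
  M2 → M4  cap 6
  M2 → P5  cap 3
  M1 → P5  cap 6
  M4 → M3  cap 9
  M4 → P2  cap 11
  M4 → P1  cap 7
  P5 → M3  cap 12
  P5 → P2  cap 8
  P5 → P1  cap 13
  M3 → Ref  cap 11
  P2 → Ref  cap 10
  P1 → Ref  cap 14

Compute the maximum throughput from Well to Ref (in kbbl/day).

15

Augment Well→M2→M4→M3→Ref: bottleneck 6, flow now 6.
Augment Well→M2→P5→M3→Ref: bottleneck 3, flow now 9.
Augment Well→M1→P5→M3→Ref: bottleneck 2, flow now 11.
Augment Well→M1→P5→P2→Ref: bottleneck 4, flow now 15.
No augmenting path remains; maximum flow = 15.
In the residual graph, reachable from Well: {Well, M2, M1}.
Min-cut edges: M2→M4 (6), M2→P5 (3), M1→P5 (6); capacity 6 + 3 + 6 = 15.
This cut is saturated, so no flow can exceed 15.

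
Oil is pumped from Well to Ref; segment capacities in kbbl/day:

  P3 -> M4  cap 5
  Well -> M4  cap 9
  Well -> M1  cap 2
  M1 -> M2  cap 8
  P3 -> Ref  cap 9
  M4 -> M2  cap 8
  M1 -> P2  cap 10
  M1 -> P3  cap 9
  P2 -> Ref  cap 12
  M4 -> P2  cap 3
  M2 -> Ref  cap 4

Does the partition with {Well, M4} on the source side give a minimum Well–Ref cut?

Given cut capacity: 2 + 8 + 3 = 13.
Augment Well→M1→P3→Ref: bottleneck 2, flow now 2.
Augment Well→M4→M2→Ref: bottleneck 4, flow now 6.
Augment Well→M4→P2→Ref: bottleneck 3, flow now 9.
No augmenting path remains; maximum flow = 9.
In the residual graph, reachable from Well: {Well, M4, M2}.
Min-cut edges: Well→M1 (2), M4→P2 (3), M2→Ref (4); capacity 2 + 3 + 4 = 9.
Cut capacity 13 exceeds the max flow 9, so it is not minimum.

No — its capacity is 13, but the minimum cut has capacity 9.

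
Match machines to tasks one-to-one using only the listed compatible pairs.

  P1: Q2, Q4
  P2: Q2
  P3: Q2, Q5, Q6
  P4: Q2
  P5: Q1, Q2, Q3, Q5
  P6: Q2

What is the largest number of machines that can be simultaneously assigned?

4

Unit-capacity flow: source→left, listed edges, right→sink; max matching = max flow.
Augmenting path P1→Q2 (+1); matched 1.
Augmenting path P3→Q5 (+1); matched 2.
Augmenting path P5→Q1 (+1); matched 3.
Augmenting path P2→Q2→P1→Q4 (+1); matched 4.
No augmenting path remains; maximum matching = 4.
König certificate: {P1, P3, P5, Q2} is a vertex cover of size 4 (every listed pair touches it), so no matching can be larger.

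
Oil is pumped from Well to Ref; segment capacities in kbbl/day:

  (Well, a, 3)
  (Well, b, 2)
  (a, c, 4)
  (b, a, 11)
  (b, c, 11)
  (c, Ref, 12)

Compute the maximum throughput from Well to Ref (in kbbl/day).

Augment Well→a→c→Ref: bottleneck 3, flow now 3.
Augment Well→b→c→Ref: bottleneck 2, flow now 5.
No augmenting path remains; maximum flow = 5.
In the residual graph, reachable from Well: {Well}.
Min-cut edges: Well→a (3), Well→b (2); capacity 3 + 2 = 5.
This cut is saturated, so no flow can exceed 5.

5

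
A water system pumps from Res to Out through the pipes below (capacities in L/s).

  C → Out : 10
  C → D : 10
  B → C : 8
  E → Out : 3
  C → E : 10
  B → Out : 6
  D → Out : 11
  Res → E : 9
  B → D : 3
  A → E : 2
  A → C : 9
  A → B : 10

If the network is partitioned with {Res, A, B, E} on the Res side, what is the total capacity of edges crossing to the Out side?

29

Edges leaving {Res, A, B, E}: A→C (9), B→C (8), B→D (3), B→Out (6), E→Out (3).
Cut capacity = 9 + 8 + 3 + 6 + 3 = 29.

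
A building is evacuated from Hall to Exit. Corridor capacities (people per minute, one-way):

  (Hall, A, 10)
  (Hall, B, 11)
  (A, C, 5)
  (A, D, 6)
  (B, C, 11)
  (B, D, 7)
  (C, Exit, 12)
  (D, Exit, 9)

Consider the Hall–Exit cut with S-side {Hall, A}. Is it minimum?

Given cut capacity: 11 + 5 + 6 = 22.
Augment Hall→A→C→Exit: bottleneck 5, flow now 5.
Augment Hall→A→D→Exit: bottleneck 5, flow now 10.
Augment Hall→B→C→Exit: bottleneck 7, flow now 17.
Augment Hall→B→D→Exit: bottleneck 4, flow now 21.
No augmenting path remains; maximum flow = 21.
In the residual graph, reachable from Hall: {Hall}.
Min-cut edges: Hall→A (10), Hall→B (11); capacity 10 + 11 = 21.
Cut capacity 22 exceeds the max flow 21, so it is not minimum.

No — its capacity is 22, but the minimum cut has capacity 21.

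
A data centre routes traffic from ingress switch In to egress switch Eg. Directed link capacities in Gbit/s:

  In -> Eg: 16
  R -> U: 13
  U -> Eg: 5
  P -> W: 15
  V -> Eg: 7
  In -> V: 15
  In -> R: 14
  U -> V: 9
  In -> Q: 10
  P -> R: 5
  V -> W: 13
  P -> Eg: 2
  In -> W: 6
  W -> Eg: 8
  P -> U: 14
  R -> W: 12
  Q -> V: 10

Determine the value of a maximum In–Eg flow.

36

Augment In→Eg: bottleneck 16, flow now 16.
Augment In→V→Eg: bottleneck 7, flow now 23.
Augment In→W→Eg: bottleneck 6, flow now 29.
Augment In→R→U→Eg: bottleneck 5, flow now 34.
Augment In→R→W→Eg: bottleneck 2, flow now 36.
No augmenting path remains; maximum flow = 36.
In the residual graph, reachable from In: {In, Q, R, U, V, W}.
Min-cut edges: In→Eg (16), U→Eg (5), V→Eg (7), W→Eg (8); capacity 16 + 5 + 7 + 8 = 36.
This cut is saturated, so no flow can exceed 36.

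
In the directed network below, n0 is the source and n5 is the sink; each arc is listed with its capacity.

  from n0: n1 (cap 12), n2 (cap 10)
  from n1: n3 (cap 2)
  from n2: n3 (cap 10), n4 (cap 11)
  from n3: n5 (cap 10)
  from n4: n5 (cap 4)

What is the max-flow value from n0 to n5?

12

Augment n0→n1→n3→n5: bottleneck 2, flow now 2.
Augment n0→n2→n3→n5: bottleneck 8, flow now 10.
Augment n0→n2→n4→n5: bottleneck 2, flow now 12.
No augmenting path remains; maximum flow = 12.
In the residual graph, reachable from n0: {n0, n1}.
Min-cut edges: n0→n2 (10), n1→n3 (2); capacity 10 + 2 = 12.
This cut is saturated, so no flow can exceed 12.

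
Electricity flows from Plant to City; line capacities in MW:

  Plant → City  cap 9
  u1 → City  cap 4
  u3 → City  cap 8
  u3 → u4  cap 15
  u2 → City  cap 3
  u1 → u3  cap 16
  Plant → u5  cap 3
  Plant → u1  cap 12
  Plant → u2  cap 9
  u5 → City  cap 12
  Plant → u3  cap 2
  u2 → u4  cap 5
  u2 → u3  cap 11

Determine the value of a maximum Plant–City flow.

27

Augment Plant→City: bottleneck 9, flow now 9.
Augment Plant→u1→City: bottleneck 4, flow now 13.
Augment Plant→u2→City: bottleneck 3, flow now 16.
Augment Plant→u3→City: bottleneck 2, flow now 18.
Augment Plant→u5→City: bottleneck 3, flow now 21.
Augment Plant→u1→u3→City: bottleneck 6, flow now 27.
No augmenting path remains; maximum flow = 27.
In the residual graph, reachable from Plant: {Plant, u1, u2, u3, u4}.
Min-cut edges: Plant→u5 (3), Plant→City (9), u1→City (4), u2→City (3), u3→City (8); capacity 3 + 9 + 4 + 3 + 8 = 27.
This cut is saturated, so no flow can exceed 27.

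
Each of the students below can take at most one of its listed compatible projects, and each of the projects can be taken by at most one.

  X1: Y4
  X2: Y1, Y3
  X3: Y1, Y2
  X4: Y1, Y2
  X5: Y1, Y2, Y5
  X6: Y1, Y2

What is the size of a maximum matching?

5

Unit-capacity flow: source→left, listed edges, right→sink; max matching = max flow.
Augmenting path X1→Y4 (+1); matched 1.
Augmenting path X2→Y1 (+1); matched 2.
Augmenting path X3→Y2 (+1); matched 3.
Augmenting path X5→Y5 (+1); matched 4.
Augmenting path X4→Y1→X2→Y3 (+1); matched 5.
No augmenting path remains; maximum matching = 5.
König certificate: {X1, X2, X5, Y1, Y2} is a vertex cover of size 5 (every listed pair touches it), so no matching can be larger.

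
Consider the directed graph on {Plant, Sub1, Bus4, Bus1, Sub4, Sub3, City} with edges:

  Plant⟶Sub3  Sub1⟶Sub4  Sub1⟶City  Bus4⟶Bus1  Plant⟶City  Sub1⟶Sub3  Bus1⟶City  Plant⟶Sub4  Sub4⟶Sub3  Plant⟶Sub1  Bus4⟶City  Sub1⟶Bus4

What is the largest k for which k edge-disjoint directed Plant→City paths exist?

2

Assign every edge capacity 1; by Menger, the answer equals the max flow.
Path Plant→City (+1); total 1.
Path Plant→Sub1→City (+1); total 2.
No residual Plant→City path; max flow = 2.
Certifying cut of size 2: {Plant→City, Plant→Sub1}.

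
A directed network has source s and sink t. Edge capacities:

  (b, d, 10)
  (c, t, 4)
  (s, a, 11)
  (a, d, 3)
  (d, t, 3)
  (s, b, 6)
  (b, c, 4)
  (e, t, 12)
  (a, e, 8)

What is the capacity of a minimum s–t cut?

Augment s→a→d→t: bottleneck 3, flow now 3.
Augment s→a→e→t: bottleneck 8, flow now 11.
Augment s→b→c→t: bottleneck 4, flow now 15.
No augmenting path remains; maximum flow = 15.
By max-flow min-cut, the minimum cut capacity equals the max flow.
In the residual graph, reachable from s: {s, a, b, d}.
Min-cut edges: a→e (8), b→c (4), d→t (3); capacity 8 + 4 + 3 = 15.

15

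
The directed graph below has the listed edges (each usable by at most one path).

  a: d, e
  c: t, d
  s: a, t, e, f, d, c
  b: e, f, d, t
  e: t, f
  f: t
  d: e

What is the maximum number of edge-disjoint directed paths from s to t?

4

Assign every edge capacity 1; by Menger, the answer equals the max flow.
Path s→t (+1); total 1.
Path s→c→t (+1); total 2.
Path s→e→t (+1); total 3.
Path s→f→t (+1); total 4.
No residual s→t path; max flow = 4.
Certifying cut of size 4: {e→t, f→t, s→c, s→t}.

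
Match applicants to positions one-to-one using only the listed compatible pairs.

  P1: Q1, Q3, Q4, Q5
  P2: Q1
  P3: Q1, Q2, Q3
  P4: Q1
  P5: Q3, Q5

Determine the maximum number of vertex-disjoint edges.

Unit-capacity flow: source→left, listed edges, right→sink; max matching = max flow.
Augmenting path P1→Q1 (+1); matched 1.
Augmenting path P3→Q2 (+1); matched 2.
Augmenting path P5→Q3 (+1); matched 3.
Augmenting path P2→Q1→P1→Q4 (+1); matched 4.
No augmenting path remains; maximum matching = 4.
König certificate: {P1, P3, P5, Q1} is a vertex cover of size 4 (every listed pair touches it), so no matching can be larger.

4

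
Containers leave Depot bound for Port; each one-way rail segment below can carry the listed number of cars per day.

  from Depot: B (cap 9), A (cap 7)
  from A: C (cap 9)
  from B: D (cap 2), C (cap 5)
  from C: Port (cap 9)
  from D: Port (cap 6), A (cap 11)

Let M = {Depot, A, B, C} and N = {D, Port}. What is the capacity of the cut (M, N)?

11

Edges leaving {Depot, A, B, C}: B→D (2), C→Port (9).
Cut capacity = 2 + 9 = 11.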